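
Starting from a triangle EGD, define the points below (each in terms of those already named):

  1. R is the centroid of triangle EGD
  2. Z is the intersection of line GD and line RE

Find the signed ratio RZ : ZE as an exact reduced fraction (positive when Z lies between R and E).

Set E = (0, 0), G = (1, 0), D = (0, 1); any affine frame gives the same invariant.
1. R is the centroid of triangle EGD ⇒ R = (1/3, 1/3)
2. Z is the intersection of line GD and line RE ⇒ Z = (1/2, 1/2)
Z = R + t·(E−R) with t = -1/2, so RZ:ZE = t:(1−t) = -1/2:3/2

RZ:ZE = -1/3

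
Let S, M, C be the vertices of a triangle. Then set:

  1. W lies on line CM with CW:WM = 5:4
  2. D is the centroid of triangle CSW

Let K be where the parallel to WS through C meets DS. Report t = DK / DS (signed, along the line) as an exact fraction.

t = -2

Work in coordinates with S = (0, 0), M = (1, 0), C = (0, 1).
1. W lies on line CM with CW:WM = 5:4 ⇒ W = (5/9, 4/9)
2. D is the centroid of triangle CSW ⇒ D = (5/27, 13/27)
through C parallel to WS: direction (-5/9, -4/9); meets DS at K = (5/9, 13/9)
K = D + t·(S−D) with t = -2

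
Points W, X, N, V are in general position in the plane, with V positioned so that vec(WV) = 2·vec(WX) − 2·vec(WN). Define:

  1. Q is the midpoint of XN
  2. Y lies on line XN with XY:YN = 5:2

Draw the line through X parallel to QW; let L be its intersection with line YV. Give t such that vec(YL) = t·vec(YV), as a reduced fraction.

Choose coordinates W = (0, 0), X = (1, 0), N = (0, 1), V = (2, -2).
1. Q is the midpoint of XN ⇒ Q = (1/2, 1/2)
2. Y lies on line XN with XY:YN = 5:2 ⇒ Y = (2/7, 5/7)
through X parallel to QW: direction (-1/2, -1/2); meets YV at L = (26/31, -5/31)
L = Y + t·(V−Y) with t = 10/31

t = 10/31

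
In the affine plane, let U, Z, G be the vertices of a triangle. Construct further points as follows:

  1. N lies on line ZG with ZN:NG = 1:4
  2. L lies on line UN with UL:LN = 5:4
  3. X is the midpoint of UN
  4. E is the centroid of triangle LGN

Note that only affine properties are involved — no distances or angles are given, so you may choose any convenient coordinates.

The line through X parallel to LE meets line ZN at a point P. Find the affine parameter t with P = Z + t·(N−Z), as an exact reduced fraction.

t = 13/4

Assign U = (0, 0), Z = (1, 0), G = (0, 1) — the answer is frame-independent, so this choice is without loss of generality.
1. N lies on line ZG with ZN:NG = 1:4 ⇒ N = (4/5, 1/5)
2. L lies on line UN with UL:LN = 5:4 ⇒ L = (4/9, 1/9)
3. X is the midpoint of UN ⇒ X = (2/5, 1/10)
4. E is the centroid of triangle LGN ⇒ E = (56/135, 59/135)
through X parallel to LE: direction (-4/135, 44/135); meets ZN at P = (7/20, 13/20)
P = Z + t·(N−Z) with t = 13/4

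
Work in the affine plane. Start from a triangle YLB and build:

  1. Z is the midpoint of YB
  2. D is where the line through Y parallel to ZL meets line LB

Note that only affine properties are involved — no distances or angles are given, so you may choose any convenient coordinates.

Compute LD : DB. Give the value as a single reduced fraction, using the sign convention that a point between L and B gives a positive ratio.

LD:DB = -1/2

Work in coordinates with Y = (0, 0), L = (1, 0), B = (0, 1).
1. Z is the midpoint of YB ⇒ Z = (0, 1/2)
2. D is where the line through Y parallel to ZL meets line LB ⇒ D = (2, -1)
D = L + t·(B−L) with t = -1, so LD:DB = t:(1−t) = -1:2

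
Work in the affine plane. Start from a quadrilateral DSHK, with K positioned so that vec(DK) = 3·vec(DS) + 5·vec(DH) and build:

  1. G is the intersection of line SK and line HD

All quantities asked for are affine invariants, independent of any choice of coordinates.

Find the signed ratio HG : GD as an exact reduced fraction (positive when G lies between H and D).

HG:GD = -7/5

Choose coordinates D = (0, 0), S = (1, 0), H = (0, 1), K = (3, 5).
1. G is the intersection of line SK and line HD ⇒ G = (0, -5/2)
G = H + t·(D−H) with t = 7/2, so HG:GD = t:(1−t) = 7/2:-5/2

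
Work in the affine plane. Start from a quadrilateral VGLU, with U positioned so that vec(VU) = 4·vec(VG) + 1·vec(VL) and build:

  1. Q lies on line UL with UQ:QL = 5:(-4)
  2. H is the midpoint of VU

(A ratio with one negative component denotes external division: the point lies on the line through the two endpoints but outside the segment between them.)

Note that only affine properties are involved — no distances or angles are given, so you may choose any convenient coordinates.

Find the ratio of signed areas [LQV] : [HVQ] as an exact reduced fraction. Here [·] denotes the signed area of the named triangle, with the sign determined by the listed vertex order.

[LQV]:[HVQ] = -8/5

Work in coordinates with V = (0, 0), G = (1, 0), L = (0, 1), U = (4, 1).
1. Q lies on line UL with UQ:QL = 5:(-4) ⇒ Q = (-16, 1)
2. H is the midpoint of VU ⇒ H = (2, 1/2)
2·[LQV] = 16, 2·[HVQ] = -10
[LQV]:[HVQ] = 16:-10 = -8/5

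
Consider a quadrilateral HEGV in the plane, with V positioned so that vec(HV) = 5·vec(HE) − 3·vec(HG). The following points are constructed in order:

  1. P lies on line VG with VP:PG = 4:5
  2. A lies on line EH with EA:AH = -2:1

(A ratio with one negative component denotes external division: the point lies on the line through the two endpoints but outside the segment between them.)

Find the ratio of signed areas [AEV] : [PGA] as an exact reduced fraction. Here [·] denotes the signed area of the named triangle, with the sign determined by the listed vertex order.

Work in coordinates with H = (0, 0), E = (1, 0), G = (0, 1), V = (5, -3).
1. P lies on line VG with VP:PG = 4:5 ⇒ P = (25/9, -11/9)
2. A lies on line EH with EA:AH = -2:1 ⇒ A = (-1, 0)
2·[AEV] = -6, 2·[PGA] = 5
[AEV]:[PGA] = -6:5 = -6/5

[AEV]:[PGA] = -6/5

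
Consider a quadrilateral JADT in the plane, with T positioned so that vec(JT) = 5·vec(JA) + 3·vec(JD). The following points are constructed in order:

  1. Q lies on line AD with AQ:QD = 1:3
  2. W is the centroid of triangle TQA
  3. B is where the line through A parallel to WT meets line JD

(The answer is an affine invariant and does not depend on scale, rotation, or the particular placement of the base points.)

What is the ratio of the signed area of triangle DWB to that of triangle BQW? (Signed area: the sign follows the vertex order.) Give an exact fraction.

Set J = (0, 0), A = (1, 0), D = (0, 1), T = (5, 3); any affine frame gives the same invariant.
1. Q lies on line AD with AQ:QD = 1:3 ⇒ Q = (3/4, 1/4)
2. W is the centroid of triangle TQA ⇒ W = (9/4, 13/12)
3. B is where the line through A parallel to WT meets line JD ⇒ B = (0, -23/33)
2·[DWB] = -42/11, 2·[BQW] = -35/44
[DWB]:[BQW] = -42/11:-35/44 = 24/5

[DWB]:[BQW] = 24/5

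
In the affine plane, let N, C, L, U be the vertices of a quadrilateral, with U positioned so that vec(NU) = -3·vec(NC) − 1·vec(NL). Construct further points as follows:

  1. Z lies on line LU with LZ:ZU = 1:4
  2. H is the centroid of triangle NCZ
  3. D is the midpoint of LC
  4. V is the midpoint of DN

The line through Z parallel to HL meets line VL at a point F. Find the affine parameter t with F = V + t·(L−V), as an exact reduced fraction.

t = 19/3

Set N = (0, 0), C = (1, 0), L = (0, 1), U = (-3, -1); any affine frame gives the same invariant.
1. Z lies on line LU with LZ:ZU = 1:4 ⇒ Z = (-3/5, 3/5)
2. H is the centroid of triangle NCZ ⇒ H = (2/15, 1/5)
3. D is the midpoint of LC ⇒ D = (1/2, 1/2)
4. V is the midpoint of DN ⇒ V = (1/4, 1/4)
through Z parallel to HL: direction (-2/15, 4/5); meets VL at F = (-4/3, 5)
F = V + t·(L−V) with t = 19/3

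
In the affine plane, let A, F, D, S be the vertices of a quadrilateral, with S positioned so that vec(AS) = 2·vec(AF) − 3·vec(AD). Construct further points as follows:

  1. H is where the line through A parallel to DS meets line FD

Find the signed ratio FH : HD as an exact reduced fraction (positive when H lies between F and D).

FH:HD = -2

Choose coordinates A = (0, 0), F = (1, 0), D = (0, 1), S = (2, -3).
1. H is where the line through A parallel to DS meets line FD ⇒ H = (-1, 2)
H = F + t·(D−F) with t = 2, so FH:HD = t:(1−t) = 2:-1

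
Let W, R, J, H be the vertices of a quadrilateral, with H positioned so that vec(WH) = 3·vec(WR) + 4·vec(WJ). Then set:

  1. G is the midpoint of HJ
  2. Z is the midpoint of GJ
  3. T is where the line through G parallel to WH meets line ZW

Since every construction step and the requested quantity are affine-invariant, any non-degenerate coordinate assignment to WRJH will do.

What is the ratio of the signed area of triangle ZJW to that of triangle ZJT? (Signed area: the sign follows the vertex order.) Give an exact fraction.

Assign W = (0, 0), R = (1, 0), J = (0, 1), H = (3, 4) — the answer is frame-independent, so this choice is without loss of generality.
1. G is the midpoint of HJ ⇒ G = (3/2, 5/2)
2. Z is the midpoint of GJ ⇒ Z = (3/4, 7/4)
3. T is where the line through G parallel to WH meets line ZW ⇒ T = (1/2, 7/6)
2·[ZJW] = 3/4, 2·[ZJT] = 1/4
[ZJW]:[ZJT] = 3/4:1/4 = 3

[ZJW]:[ZJT] = 3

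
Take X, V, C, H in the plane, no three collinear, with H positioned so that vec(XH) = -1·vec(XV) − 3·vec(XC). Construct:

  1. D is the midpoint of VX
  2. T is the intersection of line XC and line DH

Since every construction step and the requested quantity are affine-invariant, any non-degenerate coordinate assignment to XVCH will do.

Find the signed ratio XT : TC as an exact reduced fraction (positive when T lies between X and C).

XT:TC = -1/2

Set X = (0, 0), V = (1, 0), C = (0, 1), H = (-1, -3); any affine frame gives the same invariant.
1. D is the midpoint of VX ⇒ D = (1/2, 0)
2. T is the intersection of line XC and line DH ⇒ T = (0, -1)
T = X + t·(C−X) with t = -1, so XT:TC = t:(1−t) = -1:2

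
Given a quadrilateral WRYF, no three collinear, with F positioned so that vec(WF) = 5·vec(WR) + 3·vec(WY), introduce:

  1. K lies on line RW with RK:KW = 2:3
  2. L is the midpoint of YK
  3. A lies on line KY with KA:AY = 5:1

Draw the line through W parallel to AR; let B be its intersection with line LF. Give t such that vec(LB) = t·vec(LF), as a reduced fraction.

t = -21/185

Work in coordinates with W = (0, 0), R = (1, 0), Y = (0, 1), F = (5, 3).
1. K lies on line RW with RK:KW = 2:3 ⇒ K = (3/5, 0)
2. L is the midpoint of YK ⇒ L = (3/10, 1/2)
3. A lies on line KY with KA:AY = 5:1 ⇒ A = (1/10, 5/6)
through W parallel to AR: direction (9/10, -5/6); meets LF at B = (-216/925, 8/37)
B = L + t·(F−L) with t = -21/185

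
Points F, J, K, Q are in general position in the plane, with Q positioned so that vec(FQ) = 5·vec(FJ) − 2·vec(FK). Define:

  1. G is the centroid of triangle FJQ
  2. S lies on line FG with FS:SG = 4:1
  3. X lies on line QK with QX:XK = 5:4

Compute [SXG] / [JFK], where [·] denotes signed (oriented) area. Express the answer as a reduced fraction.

Choose coordinates F = (0, 0), J = (1, 0), K = (0, 1), Q = (5, -2).
1. G is the centroid of triangle FJQ ⇒ G = (2, -2/3)
2. S lies on line FG with FS:SG = 4:1 ⇒ S = (8/5, -8/15)
3. X lies on line QK with QX:XK = 5:4 ⇒ X = (20/9, -1/3)
2·[SXG] = -22/135, 2·[JFK] = -1
[SXG]:[JFK] = -22/135:-1 = 22/135

[SXG]:[JFK] = 22/135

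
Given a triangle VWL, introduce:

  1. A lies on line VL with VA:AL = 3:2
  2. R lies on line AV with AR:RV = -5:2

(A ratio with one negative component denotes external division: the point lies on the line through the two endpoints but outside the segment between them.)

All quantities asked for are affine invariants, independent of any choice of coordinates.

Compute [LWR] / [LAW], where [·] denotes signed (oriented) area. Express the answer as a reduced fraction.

Work in coordinates with V = (0, 0), W = (1, 0), L = (0, 1).
1. A lies on line VL with VA:AL = 3:2 ⇒ A = (0, 3/5)
2. R lies on line AV with AR:RV = -5:2 ⇒ R = (0, -2/5)
2·[LWR] = -7/5, 2·[LAW] = 2/5
[LWR]:[LAW] = -7/5:2/5 = -7/2

[LWR]:[LAW] = -7/2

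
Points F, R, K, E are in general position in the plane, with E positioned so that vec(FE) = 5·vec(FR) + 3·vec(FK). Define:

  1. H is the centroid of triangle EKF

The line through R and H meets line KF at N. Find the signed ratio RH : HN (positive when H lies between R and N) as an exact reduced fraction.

Work in coordinates with F = (0, 0), R = (1, 0), K = (0, 1), E = (5, 3).
1. H is the centroid of triangle EKF ⇒ H = (5/3, 4/3)
line RH meets KF at N = (0, -2)
H = R + t·(N−R) with t = -2/3, so RH:HN = -2/3:5/3

RH:HN = -2/5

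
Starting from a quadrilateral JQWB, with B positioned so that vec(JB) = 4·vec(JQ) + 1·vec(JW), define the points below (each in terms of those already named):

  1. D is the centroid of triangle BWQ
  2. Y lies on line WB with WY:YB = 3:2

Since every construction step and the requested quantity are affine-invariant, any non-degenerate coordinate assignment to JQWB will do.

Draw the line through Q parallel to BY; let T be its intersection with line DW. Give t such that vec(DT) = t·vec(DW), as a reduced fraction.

t = -2

Set J = (0, 0), Q = (1, 0), W = (0, 1), B = (4, 1); any affine frame gives the same invariant.
1. D is the centroid of triangle BWQ ⇒ D = (5/3, 2/3)
2. Y lies on line WB with WY:YB = 3:2 ⇒ Y = (12/5, 1)
through Q parallel to BY: direction (-8/5, 0); meets DW at T = (5, 0)
T = D + t·(W−D) with t = -2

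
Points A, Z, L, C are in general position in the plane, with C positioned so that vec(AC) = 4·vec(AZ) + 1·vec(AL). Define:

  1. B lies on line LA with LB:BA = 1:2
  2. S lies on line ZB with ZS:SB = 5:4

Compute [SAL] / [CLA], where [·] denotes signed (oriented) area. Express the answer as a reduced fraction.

[SAL]:[CLA] = -1/9

Assign A = (0, 0), Z = (1, 0), L = (0, 1), C = (4, 1) — the answer is frame-independent, so this choice is without loss of generality.
1. B lies on line LA with LB:BA = 1:2 ⇒ B = (0, 2/3)
2. S lies on line ZB with ZS:SB = 5:4 ⇒ S = (4/9, 10/27)
2·[SAL] = -4/9, 2·[CLA] = 4
[SAL]:[CLA] = -4/9:4 = -1/9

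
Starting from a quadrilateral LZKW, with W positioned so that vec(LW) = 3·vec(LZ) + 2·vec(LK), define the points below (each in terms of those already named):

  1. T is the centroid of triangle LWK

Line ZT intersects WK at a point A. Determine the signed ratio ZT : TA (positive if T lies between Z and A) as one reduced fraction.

ZT:TA = 3

Assign L = (0, 0), Z = (1, 0), K = (0, 1), W = (3, 2) — the answer is frame-independent, so this choice is without loss of generality.
1. T is the centroid of triangle LWK ⇒ T = (1, 1)
line ZT meets WK at A = (1, 4/3)
T = Z + t·(A−Z) with t = 3/4, so ZT:TA = 3/4:1/4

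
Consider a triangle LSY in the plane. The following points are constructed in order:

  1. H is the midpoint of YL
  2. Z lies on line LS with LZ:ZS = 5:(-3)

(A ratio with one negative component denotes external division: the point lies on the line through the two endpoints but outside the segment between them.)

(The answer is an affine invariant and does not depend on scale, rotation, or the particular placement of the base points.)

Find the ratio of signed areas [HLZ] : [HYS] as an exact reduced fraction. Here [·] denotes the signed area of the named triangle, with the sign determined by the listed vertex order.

[HLZ]:[HYS] = -5/2

Set L = (0, 0), S = (1, 0), Y = (0, 1); any affine frame gives the same invariant.
1. H is the midpoint of YL ⇒ H = (0, 1/2)
2. Z lies on line LS with LZ:ZS = 5:(-3) ⇒ Z = (5/2, 0)
2·[HLZ] = 5/4, 2·[HYS] = -1/2
[HLZ]:[HYS] = 5/4:-1/2 = -5/2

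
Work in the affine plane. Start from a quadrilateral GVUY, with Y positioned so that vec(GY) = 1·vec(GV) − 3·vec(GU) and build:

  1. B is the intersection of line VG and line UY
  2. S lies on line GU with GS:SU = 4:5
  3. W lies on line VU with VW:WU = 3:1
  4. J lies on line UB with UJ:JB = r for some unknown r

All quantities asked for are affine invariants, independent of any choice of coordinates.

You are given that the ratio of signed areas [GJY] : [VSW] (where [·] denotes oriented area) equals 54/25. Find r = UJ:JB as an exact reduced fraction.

r = 2/3

Set G = (0, 0), V = (1, 0), U = (0, 1), Y = (1, -3); any affine frame gives the same invariant.
1. B is the intersection of line VG and line UY ⇒ B = (1/4, 0)
2. S lies on line GU with GS:SU = 4:5 ⇒ S = (0, 4/9)
3. W lies on line VU with VW:WU = 3:1 ⇒ W = (1/4, 3/4)
4. With UJ:JB = r, write λ = r/(r+1) so J = U + λ·(B−U); J is affine-linear in λ
Every point depending on J is an affine combination of J and λ-independent points, so each such coordinate is linear in λ; the λ² term in each signed area is a multiple of (B−U)×(B−U) = 0, so 2·[GJY] and 2·[VSW] are each linear in λ. Evaluating at λ=0 and λ=1:
  2·[GJY] = 1/4·λ − 1,   2·[VSW] = -5/12
So [GJY]:[VSW] = (1/4·λ − 1) / (-5/12). Setting this equal to 54/25:
  1/4·λ − 1 = 54/25·(-5/12)  ⇒  λ = 2/5
Then r = λ/(1−λ) = (2/5)/(3/5) = 2/3. Check: with r = 2/3, J = (1/10, 3/5) and [GJY]:[VSW] = 54/25 as required.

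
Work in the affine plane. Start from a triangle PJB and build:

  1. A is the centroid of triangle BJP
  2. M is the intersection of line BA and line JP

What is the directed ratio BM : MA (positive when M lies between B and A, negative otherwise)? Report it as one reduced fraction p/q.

BM:MA = -3

Choose coordinates P = (0, 0), J = (1, 0), B = (0, 1).
1. A is the centroid of triangle BJP ⇒ A = (1/3, 1/3)
2. M is the intersection of line BA and line JP ⇒ M = (1/2, 0)
M = B + t·(A−B) with t = 3/2, so BM:MA = t:(1−t) = 3/2:-1/2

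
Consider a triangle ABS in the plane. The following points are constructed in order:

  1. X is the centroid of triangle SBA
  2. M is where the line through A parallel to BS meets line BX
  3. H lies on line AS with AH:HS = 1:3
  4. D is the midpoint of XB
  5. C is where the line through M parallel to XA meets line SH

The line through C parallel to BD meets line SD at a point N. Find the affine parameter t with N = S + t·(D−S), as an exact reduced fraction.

t = -2

Work in coordinates with A = (0, 0), B = (1, 0), S = (0, 1).
1. X is the centroid of triangle SBA ⇒ X = (1/3, 1/3)
2. M is where the line through A parallel to BS meets line BX ⇒ M = (-1, 1)
3. H lies on line AS with AH:HS = 1:3 ⇒ H = (0, 1/4)
4. D is the midpoint of XB ⇒ D = (2/3, 1/6)
5. C is where the line through M parallel to XA meets line SH ⇒ C = (0, 2)
through C parallel to BD: direction (-1/3, 1/6); meets SD at N = (-4/3, 8/3)
N = S + t·(D−S) with t = -2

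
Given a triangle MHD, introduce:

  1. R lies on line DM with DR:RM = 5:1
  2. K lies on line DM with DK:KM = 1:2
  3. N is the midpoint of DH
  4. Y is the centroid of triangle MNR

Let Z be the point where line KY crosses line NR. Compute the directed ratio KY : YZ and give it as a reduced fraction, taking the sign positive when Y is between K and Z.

Assign M = (0, 0), H = (1, 0), D = (0, 1) — the answer is frame-independent, so this choice is without loss of generality.
1. R lies on line DM with DR:RM = 5:1 ⇒ R = (0, 1/6)
2. K lies on line DM with DK:KM = 1:2 ⇒ K = (0, 2/3)
3. N is the midpoint of DH ⇒ N = (1/2, 1/2)
4. Y is the centroid of triangle MNR ⇒ Y = (1/6, 2/9)
line KY meets NR at Z = (3/20, 4/15)
Y = K + t·(Z−K) with t = 10/9, so KY:YZ = 10/9:-1/9

KY:YZ = -10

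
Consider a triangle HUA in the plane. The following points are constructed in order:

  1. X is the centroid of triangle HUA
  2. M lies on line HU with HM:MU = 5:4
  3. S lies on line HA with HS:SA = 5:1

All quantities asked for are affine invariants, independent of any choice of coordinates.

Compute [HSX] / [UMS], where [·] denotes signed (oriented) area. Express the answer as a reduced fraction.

[HSX]:[UMS] = 3/4

Assign H = (0, 0), U = (1, 0), A = (0, 1) — the answer is frame-independent, so this choice is without loss of generality.
1. X is the centroid of triangle HUA ⇒ X = (1/3, 1/3)
2. M lies on line HU with HM:MU = 5:4 ⇒ M = (5/9, 0)
3. S lies on line HA with HS:SA = 5:1 ⇒ S = (0, 5/6)
2·[HSX] = -5/18, 2·[UMS] = -10/27
[HSX]:[UMS] = -5/18:-10/27 = 3/4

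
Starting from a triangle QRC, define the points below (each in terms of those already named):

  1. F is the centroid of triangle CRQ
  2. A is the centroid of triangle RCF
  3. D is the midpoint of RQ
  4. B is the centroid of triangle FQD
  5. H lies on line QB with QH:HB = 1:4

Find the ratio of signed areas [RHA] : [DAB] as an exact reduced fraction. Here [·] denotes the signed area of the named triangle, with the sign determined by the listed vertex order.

[RHA]:[DAB] = -22/5

Set Q = (0, 0), R = (1, 0), C = (0, 1); any affine frame gives the same invariant.
1. F is the centroid of triangle CRQ ⇒ F = (1/3, 1/3)
2. A is the centroid of triangle RCF ⇒ A = (4/9, 4/9)
3. D is the midpoint of RQ ⇒ D = (1/2, 0)
4. B is the centroid of triangle FQD ⇒ B = (5/18, 1/9)
5. H lies on line QB with QH:HB = 1:4 ⇒ H = (1/18, 1/45)
2·[RHA] = -11/27, 2·[DAB] = 5/54
[RHA]:[DAB] = -11/27:5/54 = -22/5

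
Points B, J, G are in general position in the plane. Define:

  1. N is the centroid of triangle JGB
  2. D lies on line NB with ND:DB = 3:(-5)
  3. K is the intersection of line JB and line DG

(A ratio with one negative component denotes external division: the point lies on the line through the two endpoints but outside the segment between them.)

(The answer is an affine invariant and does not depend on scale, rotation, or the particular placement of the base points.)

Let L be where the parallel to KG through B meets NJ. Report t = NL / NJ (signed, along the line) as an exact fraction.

t = 2

Work in coordinates with B = (0, 0), J = (1, 0), G = (0, 1).
1. N is the centroid of triangle JGB ⇒ N = (1/3, 1/3)
2. D lies on line NB with ND:DB = 3:(-5) ⇒ D = (5/6, 5/6)
3. K is the intersection of line JB and line DG ⇒ K = (5, 0)
through B parallel to KG: direction (-5, 1); meets NJ at L = (5/3, -1/3)
L = N + t·(J−N) with t = 2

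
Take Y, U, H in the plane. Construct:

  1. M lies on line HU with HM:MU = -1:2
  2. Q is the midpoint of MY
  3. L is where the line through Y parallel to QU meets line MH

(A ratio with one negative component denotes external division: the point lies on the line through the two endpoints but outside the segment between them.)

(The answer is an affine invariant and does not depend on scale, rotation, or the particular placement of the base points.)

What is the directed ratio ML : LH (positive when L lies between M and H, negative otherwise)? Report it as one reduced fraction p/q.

Choose coordinates Y = (0, 0), U = (1, 0), H = (0, 1).
1. M lies on line HU with HM:MU = -1:2 ⇒ M = (-1, 2)
2. Q is the midpoint of MY ⇒ Q = (-1/2, 1)
3. L is where the line through Y parallel to QU meets line MH ⇒ L = (3, -2)
L = M + t·(H−M) with t = 4, so ML:LH = t:(1−t) = 4:-3

ML:LH = -4/3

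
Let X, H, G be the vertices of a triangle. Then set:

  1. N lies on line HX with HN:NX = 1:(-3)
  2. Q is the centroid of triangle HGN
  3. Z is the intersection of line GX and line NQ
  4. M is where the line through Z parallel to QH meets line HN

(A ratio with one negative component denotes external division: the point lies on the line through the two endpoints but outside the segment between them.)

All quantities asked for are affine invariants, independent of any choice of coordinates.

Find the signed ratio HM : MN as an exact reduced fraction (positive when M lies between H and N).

Work in coordinates with X = (0, 0), H = (1, 0), G = (0, 1).
1. N lies on line HX with HN:NX = 1:(-3) ⇒ N = (3/2, 0)
2. Q is the centroid of triangle HGN ⇒ Q = (5/6, 1/3)
3. Z is the intersection of line GX and line NQ ⇒ Z = (0, 3/4)
4. M is where the line through Z parallel to QH meets line HN ⇒ M = (3/8, 0)
M = H + t·(N−H) with t = -5/4, so HM:MN = t:(1−t) = -5/4:9/4

HM:MN = -5/9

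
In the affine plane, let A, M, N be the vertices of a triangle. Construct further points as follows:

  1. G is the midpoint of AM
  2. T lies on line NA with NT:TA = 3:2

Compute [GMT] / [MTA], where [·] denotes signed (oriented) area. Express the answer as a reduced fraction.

[GMT]:[MTA] = 1/2

Work in coordinates with A = (0, 0), M = (1, 0), N = (0, 1).
1. G is the midpoint of AM ⇒ G = (1/2, 0)
2. T lies on line NA with NT:TA = 3:2 ⇒ T = (0, 2/5)
2·[GMT] = 1/5, 2·[MTA] = 2/5
[GMT]:[MTA] = 1/5:2/5 = 1/2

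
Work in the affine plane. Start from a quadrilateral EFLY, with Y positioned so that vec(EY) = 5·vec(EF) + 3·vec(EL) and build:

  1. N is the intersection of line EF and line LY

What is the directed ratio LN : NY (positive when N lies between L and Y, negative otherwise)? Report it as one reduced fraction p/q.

Assign E = (0, 0), F = (1, 0), L = (0, 1), Y = (5, 3) — the answer is frame-independent, so this choice is without loss of generality.
1. N is the intersection of line EF and line LY ⇒ N = (-5/2, 0)
N = L + t·(Y−L) with t = -1/2, so LN:NY = t:(1−t) = -1/2:3/2

LN:NY = -1/3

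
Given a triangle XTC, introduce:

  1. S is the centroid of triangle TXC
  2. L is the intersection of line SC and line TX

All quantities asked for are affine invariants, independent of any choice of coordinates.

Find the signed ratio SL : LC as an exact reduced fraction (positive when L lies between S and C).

Assign X = (0, 0), T = (1, 0), C = (0, 1) — the answer is frame-independent, so this choice is without loss of generality.
1. S is the centroid of triangle TXC ⇒ S = (1/3, 1/3)
2. L is the intersection of line SC and line TX ⇒ L = (1/2, 0)
L = S + t·(C−S) with t = -1/2, so SL:LC = t:(1−t) = -1/2:3/2

SL:LC = -1/3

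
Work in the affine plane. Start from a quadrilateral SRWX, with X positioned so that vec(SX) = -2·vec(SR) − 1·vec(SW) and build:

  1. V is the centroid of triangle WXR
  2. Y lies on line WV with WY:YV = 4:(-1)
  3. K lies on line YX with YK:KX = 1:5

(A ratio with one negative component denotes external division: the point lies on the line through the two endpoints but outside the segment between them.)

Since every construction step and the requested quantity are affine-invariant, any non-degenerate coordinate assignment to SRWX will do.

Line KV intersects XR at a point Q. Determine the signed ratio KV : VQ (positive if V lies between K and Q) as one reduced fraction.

Choose coordinates S = (0, 0), R = (1, 0), W = (0, 1), X = (-2, -1).
1. V is the centroid of triangle WXR ⇒ V = (-1/3, 0)
2. Y lies on line WV with WY:YV = 4:(-1) ⇒ Y = (-4/9, -1/3)
3. K lies on line YX with YK:KX = 1:5 ⇒ K = (-19/27, -4/9)
line KV meets XR at Q = (-11/13, -8/13)
V = K + t·(Q−K) with t = -13/5, so KV:VQ = -13/5:18/5

KV:VQ = -13/18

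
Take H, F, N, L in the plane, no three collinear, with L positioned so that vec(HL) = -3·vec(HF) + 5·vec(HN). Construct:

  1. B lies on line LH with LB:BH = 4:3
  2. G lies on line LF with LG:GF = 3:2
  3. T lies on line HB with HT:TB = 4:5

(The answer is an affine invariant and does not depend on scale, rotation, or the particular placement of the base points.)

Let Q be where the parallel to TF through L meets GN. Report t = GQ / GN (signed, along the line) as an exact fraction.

Choose coordinates H = (0, 0), F = (1, 0), N = (0, 1), L = (-3, 5).
1. B lies on line LH with LB:BH = 4:3 ⇒ B = (-9/7, 15/7)
2. G lies on line LF with LG:GF = 3:2 ⇒ G = (-3/5, 2)
3. T lies on line HB with HT:TB = 4:5 ⇒ T = (-4/7, 20/21)
through L parallel to TF: direction (11/7, -20/21); meets GN at Q = (-72/35, 31/7)
Q = G + t·(N−G) with t = -17/7

t = -17/7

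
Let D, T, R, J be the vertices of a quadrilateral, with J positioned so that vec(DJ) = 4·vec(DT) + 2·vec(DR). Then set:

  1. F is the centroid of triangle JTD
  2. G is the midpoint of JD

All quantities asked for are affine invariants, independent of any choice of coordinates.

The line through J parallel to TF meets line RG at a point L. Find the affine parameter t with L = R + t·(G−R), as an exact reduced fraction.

Choose coordinates D = (0, 0), T = (1, 0), R = (0, 1), J = (4, 2).
1. F is the centroid of triangle JTD ⇒ F = (5/3, 2/3)
2. G is the midpoint of JD ⇒ G = (2, 1)
through J parallel to TF: direction (2/3, 2/3); meets RG at L = (3, 1)
L = R + t·(G−R) with t = 3/2

t = 3/2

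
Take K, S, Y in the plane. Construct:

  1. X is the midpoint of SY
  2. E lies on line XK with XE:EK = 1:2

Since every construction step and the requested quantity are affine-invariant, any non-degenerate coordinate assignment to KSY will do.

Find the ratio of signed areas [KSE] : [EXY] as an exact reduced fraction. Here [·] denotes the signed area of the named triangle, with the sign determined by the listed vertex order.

[KSE]:[EXY] = 2

Work in coordinates with K = (0, 0), S = (1, 0), Y = (0, 1).
1. X is the midpoint of SY ⇒ X = (1/2, 1/2)
2. E lies on line XK with XE:EK = 1:2 ⇒ E = (1/3, 1/3)
2·[KSE] = 1/3, 2·[EXY] = 1/6
[KSE]:[EXY] = 1/3:1/6 = 2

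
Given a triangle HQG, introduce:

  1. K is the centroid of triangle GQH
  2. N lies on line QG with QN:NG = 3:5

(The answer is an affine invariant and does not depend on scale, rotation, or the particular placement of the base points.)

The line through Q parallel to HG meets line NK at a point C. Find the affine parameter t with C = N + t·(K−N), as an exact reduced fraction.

Set H = (0, 0), Q = (1, 0), G = (0, 1); any affine frame gives the same invariant.
1. K is the centroid of triangle GQH ⇒ K = (1/3, 1/3)
2. N lies on line QG with QN:NG = 3:5 ⇒ N = (5/8, 3/8)
through Q parallel to HG: direction (0, 1); meets NK at C = (1, 3/7)
C = N + t·(K−N) with t = -9/7

t = -9/7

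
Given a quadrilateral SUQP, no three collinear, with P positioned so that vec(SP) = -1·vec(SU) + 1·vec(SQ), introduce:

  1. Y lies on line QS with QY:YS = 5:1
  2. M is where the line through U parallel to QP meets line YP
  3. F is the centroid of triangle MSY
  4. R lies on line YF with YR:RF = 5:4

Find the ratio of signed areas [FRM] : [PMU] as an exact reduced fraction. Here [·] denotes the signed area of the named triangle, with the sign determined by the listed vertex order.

Assign S = (0, 0), U = (1, 0), Q = (0, 1), P = (-1, 1) — the answer is frame-independent, so this choice is without loss of generality.
1. Y lies on line QS with QY:YS = 5:1 ⇒ Y = (0, 1/6)
2. M is where the line through U parallel to QP meets line YP ⇒ M = (1/5, 0)
3. F is the centroid of triangle MSY ⇒ F = (1/15, 1/18)
4. R lies on line YF with YR:RF = 5:4 ⇒ R = (1/27, 17/162)
2·[FRM] = -2/405, 2·[PMU] = 4/5
[FRM]:[PMU] = -2/405:4/5 = -1/162

[FRM]:[PMU] = -1/162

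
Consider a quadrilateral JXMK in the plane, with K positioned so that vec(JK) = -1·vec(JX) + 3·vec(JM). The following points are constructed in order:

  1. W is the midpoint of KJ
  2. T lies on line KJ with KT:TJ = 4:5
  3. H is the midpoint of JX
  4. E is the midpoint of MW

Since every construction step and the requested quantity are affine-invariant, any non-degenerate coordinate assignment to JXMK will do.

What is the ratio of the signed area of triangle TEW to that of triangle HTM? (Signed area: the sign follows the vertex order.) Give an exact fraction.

Assign J = (0, 0), X = (1, 0), M = (0, 1), K = (-1, 3) — the answer is frame-independent, so this choice is without loss of generality.
1. W is the midpoint of KJ ⇒ W = (-1/2, 3/2)
2. T lies on line KJ with KT:TJ = 4:5 ⇒ T = (-5/9, 5/3)
3. H is the midpoint of JX ⇒ H = (1/2, 0)
4. E is the midpoint of MW ⇒ E = (-1/4, 5/4)
2·[TEW] = -1/36, 2·[HTM] = -2/9
[TEW]:[HTM] = -1/36:-2/9 = 1/8

[TEW]:[HTM] = 1/8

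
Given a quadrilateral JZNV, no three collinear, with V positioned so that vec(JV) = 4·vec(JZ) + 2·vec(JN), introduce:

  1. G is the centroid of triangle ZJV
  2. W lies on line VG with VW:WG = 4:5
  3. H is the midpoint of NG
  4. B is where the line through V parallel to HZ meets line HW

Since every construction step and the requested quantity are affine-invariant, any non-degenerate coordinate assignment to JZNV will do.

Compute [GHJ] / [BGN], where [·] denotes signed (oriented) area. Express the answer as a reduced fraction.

Assign J = (0, 0), Z = (1, 0), N = (0, 1), V = (4, 2) — the answer is frame-independent, so this choice is without loss of generality.
1. G is the centroid of triangle ZJV ⇒ G = (5/3, 2/3)
2. W lies on line VG with VW:WG = 4:5 ⇒ W = (80/27, 38/27)
3. H is the midpoint of NG ⇒ H = (5/6, 5/6)
4. B is where the line through V parallel to HZ meets line HW ⇒ B = (410/101, 172/101)
2·[GHJ] = 5/6, 2·[BGN] = -255/101
[GHJ]:[BGN] = 5/6:-255/101 = -101/306

[GHJ]:[BGN] = -101/306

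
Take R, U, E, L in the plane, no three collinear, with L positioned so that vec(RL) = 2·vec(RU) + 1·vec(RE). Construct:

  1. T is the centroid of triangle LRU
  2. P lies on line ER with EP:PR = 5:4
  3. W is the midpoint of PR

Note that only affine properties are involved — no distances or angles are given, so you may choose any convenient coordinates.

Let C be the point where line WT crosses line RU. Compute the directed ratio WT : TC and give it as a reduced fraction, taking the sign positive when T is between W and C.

Assign R = (0, 0), U = (1, 0), E = (0, 1), L = (2, 1) — the answer is frame-independent, so this choice is without loss of generality.
1. T is the centroid of triangle LRU ⇒ T = (1, 1/3)
2. P lies on line ER with EP:PR = 5:4 ⇒ P = (0, 4/9)
3. W is the midpoint of PR ⇒ W = (0, 2/9)
line WT meets RU at C = (-2, 0)
T = W + t·(C−W) with t = -1/2, so WT:TC = -1/2:3/2

WT:TC = -1/3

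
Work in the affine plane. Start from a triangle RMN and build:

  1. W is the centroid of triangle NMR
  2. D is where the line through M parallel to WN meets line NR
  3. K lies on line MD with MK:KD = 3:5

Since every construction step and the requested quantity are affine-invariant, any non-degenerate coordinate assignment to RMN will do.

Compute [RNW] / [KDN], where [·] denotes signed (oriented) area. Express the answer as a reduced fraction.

[RNW]:[KDN] = -8/15

Assign R = (0, 0), M = (1, 0), N = (0, 1) — the answer is frame-independent, so this choice is without loss of generality.
1. W is the centroid of triangle NMR ⇒ W = (1/3, 1/3)
2. D is where the line through M parallel to WN meets line NR ⇒ D = (0, 2)
3. K lies on line MD with MK:KD = 3:5 ⇒ K = (5/8, 3/4)
2·[RNW] = -1/3, 2·[KDN] = 5/8
[RNW]:[KDN] = -1/3:5/8 = -8/15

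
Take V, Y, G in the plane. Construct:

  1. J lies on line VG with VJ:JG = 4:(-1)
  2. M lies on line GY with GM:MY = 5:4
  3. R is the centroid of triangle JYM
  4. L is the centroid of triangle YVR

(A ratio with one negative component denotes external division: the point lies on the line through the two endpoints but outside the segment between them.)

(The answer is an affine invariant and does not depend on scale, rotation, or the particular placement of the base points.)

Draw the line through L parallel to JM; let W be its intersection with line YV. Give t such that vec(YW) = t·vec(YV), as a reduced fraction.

Choose coordinates V = (0, 0), Y = (1, 0), G = (0, 1).
1. J lies on line VG with VJ:JG = 4:(-1) ⇒ J = (0, 4/3)
2. M lies on line GY with GM:MY = 5:4 ⇒ M = (5/9, 4/9)
3. R is the centroid of triangle JYM ⇒ R = (14/27, 16/27)
4. L is the centroid of triangle YVR ⇒ L = (41/81, 16/81)
through L parallel to JM: direction (5/9, -8/9); meets YV at W = (17/27, 0)
W = Y + t·(V−Y) with t = 10/27

t = 10/27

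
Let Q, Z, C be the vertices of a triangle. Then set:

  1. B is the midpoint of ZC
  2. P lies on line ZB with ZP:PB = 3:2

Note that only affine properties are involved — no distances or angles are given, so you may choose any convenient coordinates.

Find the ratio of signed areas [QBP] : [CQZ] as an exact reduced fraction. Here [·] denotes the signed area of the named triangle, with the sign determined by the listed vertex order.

[QBP]:[CQZ] = -1/5

Work in coordinates with Q = (0, 0), Z = (1, 0), C = (0, 1).
1. B is the midpoint of ZC ⇒ B = (1/2, 1/2)
2. P lies on line ZB with ZP:PB = 3:2 ⇒ P = (7/10, 3/10)
2·[QBP] = -1/5, 2·[CQZ] = 1
[QBP]:[CQZ] = -1/5:1 = -1/5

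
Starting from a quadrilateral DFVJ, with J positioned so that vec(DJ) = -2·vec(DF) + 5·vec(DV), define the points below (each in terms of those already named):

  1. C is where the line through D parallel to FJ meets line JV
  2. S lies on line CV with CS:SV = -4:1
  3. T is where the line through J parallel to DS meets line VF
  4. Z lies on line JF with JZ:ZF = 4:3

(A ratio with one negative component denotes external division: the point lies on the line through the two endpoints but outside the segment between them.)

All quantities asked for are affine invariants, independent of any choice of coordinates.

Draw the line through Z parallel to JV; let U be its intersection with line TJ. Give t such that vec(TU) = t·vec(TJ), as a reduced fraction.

t = 11/7

Choose coordinates D = (0, 0), F = (1, 0), V = (0, 1), J = (-2, 5).
1. C is where the line through D parallel to FJ meets line JV ⇒ C = (3, -5)
2. S lies on line CV with CS:SV = -4:1 ⇒ S = (-1, 3)
3. T is where the line through J parallel to DS meets line VF ⇒ T = (-1, 2)
4. Z lies on line JF with JZ:ZF = 4:3 ⇒ Z = (-2/7, 15/7)
through Z parallel to JV: direction (2, -4); meets TJ at U = (-18/7, 47/7)
U = T + t·(J−T) with t = 11/7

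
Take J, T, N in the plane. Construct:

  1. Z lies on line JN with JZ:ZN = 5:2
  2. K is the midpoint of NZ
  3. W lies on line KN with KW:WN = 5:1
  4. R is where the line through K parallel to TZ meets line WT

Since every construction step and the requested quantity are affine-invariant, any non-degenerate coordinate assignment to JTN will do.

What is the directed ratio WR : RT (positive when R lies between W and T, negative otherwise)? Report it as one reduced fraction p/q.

Set J = (0, 0), T = (1, 0), N = (0, 1); any affine frame gives the same invariant.
1. Z lies on line JN with JZ:ZN = 5:2 ⇒ Z = (0, 5/7)
2. K is the midpoint of NZ ⇒ K = (0, 6/7)
3. W lies on line KN with KW:WN = 5:1 ⇒ W = (0, 41/42)
4. R is where the line through K parallel to TZ meets line WT ⇒ R = (5/11, 41/77)
R = W + t·(T−W) with t = 5/11, so WR:RT = t:(1−t) = 5/11:6/11

WR:RT = 5/6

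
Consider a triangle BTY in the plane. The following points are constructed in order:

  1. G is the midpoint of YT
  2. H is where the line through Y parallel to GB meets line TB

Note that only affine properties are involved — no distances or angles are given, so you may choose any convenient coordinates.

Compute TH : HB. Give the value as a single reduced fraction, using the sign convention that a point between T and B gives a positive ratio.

Assign B = (0, 0), T = (1, 0), Y = (0, 1) — the answer is frame-independent, so this choice is without loss of generality.
1. G is the midpoint of YT ⇒ G = (1/2, 1/2)
2. H is where the line through Y parallel to GB meets line TB ⇒ H = (-1, 0)
H = T + t·(B−T) with t = 2, so TH:HB = t:(1−t) = 2:-1

TH:HB = -2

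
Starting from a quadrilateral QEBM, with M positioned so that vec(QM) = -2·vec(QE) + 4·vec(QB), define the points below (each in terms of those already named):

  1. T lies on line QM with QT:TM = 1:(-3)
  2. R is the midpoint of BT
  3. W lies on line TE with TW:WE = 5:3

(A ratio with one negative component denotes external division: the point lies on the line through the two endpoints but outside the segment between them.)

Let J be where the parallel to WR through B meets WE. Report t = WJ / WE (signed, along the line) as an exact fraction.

Choose coordinates Q = (0, 0), E = (1, 0), B = (0, 1), M = (-2, 4).
1. T lies on line QM with QT:TM = 1:(-3) ⇒ T = (1, -2)
2. R is the midpoint of BT ⇒ R = (1/2, -1/2)
3. W lies on line TE with TW:WE = 5:3 ⇒ W = (1, -3/4)
through B parallel to WR: direction (-1/2, 1/4); meets WE at J = (1, 1/2)
J = W + t·(E−W) with t = 5/3

t = 5/3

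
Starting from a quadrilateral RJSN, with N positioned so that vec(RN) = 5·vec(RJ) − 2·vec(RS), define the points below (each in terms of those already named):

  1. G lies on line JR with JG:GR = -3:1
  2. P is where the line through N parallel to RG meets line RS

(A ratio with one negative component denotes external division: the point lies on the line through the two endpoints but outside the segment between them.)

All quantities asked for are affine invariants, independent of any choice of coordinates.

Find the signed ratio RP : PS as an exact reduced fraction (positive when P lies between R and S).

RP:PS = -2/3

Choose coordinates R = (0, 0), J = (1, 0), S = (0, 1), N = (5, -2).
1. G lies on line JR with JG:GR = -3:1 ⇒ G = (-1/2, 0)
2. P is where the line through N parallel to RG meets line RS ⇒ P = (0, -2)
P = R + t·(S−R) with t = -2, so RP:PS = t:(1−t) = -2:3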